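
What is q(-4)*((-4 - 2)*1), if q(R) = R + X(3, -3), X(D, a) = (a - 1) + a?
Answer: 66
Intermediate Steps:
X(D, a) = -1 + 2*a (X(D, a) = (-1 + a) + a = -1 + 2*a)
q(R) = -7 + R (q(R) = R + (-1 + 2*(-3)) = R + (-1 - 6) = R - 7 = -7 + R)
q(-4)*((-4 - 2)*1) = (-7 - 4)*((-4 - 2)*1) = -(-66) = -11*(-6) = 66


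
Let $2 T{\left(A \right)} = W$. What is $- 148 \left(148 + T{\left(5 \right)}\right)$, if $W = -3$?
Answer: $-21682$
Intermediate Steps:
$T{\left(A \right)} = - \frac{3}{2}$ ($T{\left(A \right)} = \frac{1}{2} \left(-3\right) = - \frac{3}{2}$)
$- 148 \left(148 + T{\left(5 \right)}\right) = - 148 \left(148 - \frac{3}{2}\right) = \left(-148\right) \frac{293}{2} = -21682$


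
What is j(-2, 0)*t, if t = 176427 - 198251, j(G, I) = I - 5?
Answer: 109120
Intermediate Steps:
j(G, I) = -5 + I
t = -21824
j(-2, 0)*t = (-5 + 0)*(-21824) = -5*(-21824) = 109120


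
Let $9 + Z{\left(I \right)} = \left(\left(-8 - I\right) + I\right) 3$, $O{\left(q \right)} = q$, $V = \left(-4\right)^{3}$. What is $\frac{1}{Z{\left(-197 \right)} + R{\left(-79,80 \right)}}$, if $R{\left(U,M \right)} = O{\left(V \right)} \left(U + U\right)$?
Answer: $\frac{1}{10079} \approx 9.9216 \cdot 10^{-5}$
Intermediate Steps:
$V = -64$
$R{\left(U,M \right)} = - 128 U$ ($R{\left(U,M \right)} = - 64 \left(U + U\right) = - 64 \cdot 2 U = - 128 U$)
$Z{\left(I \right)} = -33$ ($Z{\left(I \right)} = -9 + \left(\left(-8 - I\right) + I\right) 3 = -9 - 24 = -33$)
$\frac{1}{Z{\left(-197 \right)} + R{\left(-79,80 \right)}} = \frac{1}{-33 - -10112} = \frac{1}{-33 + 10112} = \frac{1}{10079}$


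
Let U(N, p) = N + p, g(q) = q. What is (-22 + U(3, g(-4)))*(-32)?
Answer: 736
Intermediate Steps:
(-22 + U(3, g(-4)))*(-32) = (-22 + (3 - 4))*(-32) = (-22 - 1)*(-32) = -23*(-32) = 736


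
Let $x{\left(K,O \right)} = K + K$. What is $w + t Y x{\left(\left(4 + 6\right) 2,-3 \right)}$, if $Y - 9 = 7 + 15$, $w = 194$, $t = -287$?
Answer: $-355686$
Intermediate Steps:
$x{\left(K,O \right)} = 2 K$
$Y = 31$ ($Y = 9 + \left(7 + 15\right) = 9 + 22 = 31$)
$w + t Y x{\left(\left(4 + 6\right) 2,-3 \right)} = 194 - 287 \cdot 31 \cdot 2 \left(4 + 6\right) 2 = 194 - 287 \cdot 31 \cdot 2 \cdot 10 \cdot 2 = 194 - 287 \cdot 31 \cdot 2 \cdot 20 = 194 - 287 \cdot 31 \cdot 40 = 194 - 355880 = -355686$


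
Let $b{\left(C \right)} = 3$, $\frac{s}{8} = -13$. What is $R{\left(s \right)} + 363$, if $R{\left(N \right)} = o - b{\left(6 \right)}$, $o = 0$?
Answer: $360$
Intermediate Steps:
$s = -104$ ($s = 8 \left(-13\right) = -104$)
$R{\left(N \right)} = -3$ ($R{\left(N \right)} = 0 - 3 = -3$)
$R{\left(s \right)} + 363 = -3 + 363 = 360$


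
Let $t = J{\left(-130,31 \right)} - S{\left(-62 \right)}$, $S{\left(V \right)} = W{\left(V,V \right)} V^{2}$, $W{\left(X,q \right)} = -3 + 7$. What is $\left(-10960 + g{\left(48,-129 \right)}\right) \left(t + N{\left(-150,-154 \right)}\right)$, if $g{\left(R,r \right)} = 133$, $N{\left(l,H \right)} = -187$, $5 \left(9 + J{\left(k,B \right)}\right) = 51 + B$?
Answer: $\frac{842102406}{5} \approx 1.6842 \cdot 10^{8}$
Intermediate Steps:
$J{\left(k,B \right)} = \frac{6}{5} + \frac{B}{5}$ ($J{\left(k,B \right)} = -9 + \frac{51 + B}{5} = -9 + \left(\frac{51}{5} + \frac{B}{5}\right) = \frac{6}{5} + \frac{B}{5}$)
$W{\left(X,q \right)} = 4$
$S{\left(V \right)} = 4 V^{2}$
$t = - \frac{76843}{5}$ ($t = \left(\frac{6}{5} + \frac{1}{5} \cdot 31\right) - 4 \left(-62\right)^{2} = \left(\frac{6}{5} + \frac{31}{5}\right) - 4 \cdot 3844 = \frac{37}{5} - 15376 = - \frac{76843}{5} \approx -15369.0$)
$\left(-10960 + g{\left(48,-129 \right)}\right) \left(t + N{\left(-150,-154 \right)}\right) = \left(-10960 + 133\right) \left(- \frac{76843}{5} - 187\right) = \left(-10827\right) \left(- \frac{77778}{5}\right) = \frac{842102406}{5}$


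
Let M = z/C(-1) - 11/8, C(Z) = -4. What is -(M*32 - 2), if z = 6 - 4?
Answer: 62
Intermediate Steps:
z = 2
M = -15/8 (M = 2/(-4) - 11/8 = 2*(-1/4) - 11*1/8 = -1/2 - 11/8 = -15/8 ≈ -1.8750)
-(M*32 - 2) = -(-15/8*32 - 2) = -(-60 - 2) = -1*(-62) = 62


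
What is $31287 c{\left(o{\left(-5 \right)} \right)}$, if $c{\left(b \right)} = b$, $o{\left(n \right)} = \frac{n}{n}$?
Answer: $31287$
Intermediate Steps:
$o{\left(n \right)} = 1$
$31287 c{\left(o{\left(-5 \right)} \right)} = 31287 \cdot 1 = 31287$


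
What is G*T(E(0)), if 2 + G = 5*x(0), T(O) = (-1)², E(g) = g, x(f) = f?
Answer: -2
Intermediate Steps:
T(O) = 1
G = -2 (G = -2 + 5*0 = -2 + 0 = -2)
G*T(E(0)) = -2*1 = -2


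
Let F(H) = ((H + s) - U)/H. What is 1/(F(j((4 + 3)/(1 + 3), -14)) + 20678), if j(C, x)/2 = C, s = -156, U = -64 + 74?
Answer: 7/144421 ≈ 4.8469e-5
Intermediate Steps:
U = 10
j(C, x) = 2*C
F(H) = (-166 + H)/H (F(H) = ((H - 156) - 1*10)/H = ((-156 + H) - 10)/H = (-166 + H)/H)
1/(F(j((4 + 3)/(1 + 3), -14)) + 20678) = 1/((-166 + 2*((4 + 3)/(1 + 3)))/((2*((4 + 3)/(1 + 3)))) + 20678) = 1/((-166 + 2*(7/4))/((2*(7/4))) + 20678) = 1/((-166 + 7/2)/(7/2) + 20678) = 1/((2/7)*(-325/2) + 20678) = 1/(-325/7 + 20678) = 1/(144421/7) = 7/144421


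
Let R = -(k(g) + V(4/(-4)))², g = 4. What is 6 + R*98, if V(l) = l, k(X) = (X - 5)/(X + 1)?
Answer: -3378/25 ≈ -135.12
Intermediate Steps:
k(X) = (-5 + X)/(1 + X)
R = -36/25 (R = -((-5 + 4)/(1 + 4) + 4/(-4))² = -(-1/5 + 4*(-¼))² = -((⅕)*(-1) - 1)² = -(-⅕ - 1)² = -(-6/5)² = -1*36/25 = -36/25 ≈ -1.4400)
6 + R*98 = 6 - 36/25*98 = 6 - 3528/25 = -3378/25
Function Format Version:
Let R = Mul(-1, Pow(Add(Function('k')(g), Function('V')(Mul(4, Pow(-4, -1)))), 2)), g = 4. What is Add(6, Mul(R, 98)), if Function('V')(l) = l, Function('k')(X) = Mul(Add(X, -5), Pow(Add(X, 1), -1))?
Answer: Rational(-3378, 25) ≈ -135.12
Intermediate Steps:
Function('k')(X) = Mul(Pow(Add(1, X), -1), Add(-5, X)) (Function('k')(X) = Mul(Add(-5, X), Pow(Add(1, X), -1)) = Mul(Pow(Add(1, X), -1), Add(-5, X)))
R = Rational(-36, 25) (R = Mul(-1, Pow(Add(Mul(Pow(Add(1, 4), -1), Add(-5, 4)), Mul(4, Pow(-4, -1))), 2)) = Mul(-1, Pow(Add(Mul(Pow(5, -1), -1), Mul(4, Rational(-1, 4))), 2)) = Mul(-1, Pow(Add(Mul(Rational(1, 5), -1), -1), 2)) = Mul(-1, Pow(Add(Rational(-1, 5), -1), 2)) = Mul(-1, Pow(Rational(-6, 5), 2)) = Mul(-1, Rational(36, 25)) = Rational(-36, 25) ≈ -1.4400)
Add(6, Mul(R, 98)) = Add(6, Mul(Rational(-36, 25), 98)) = Add(6, Rational(-3528, 25)) = Rational(-3378, 25)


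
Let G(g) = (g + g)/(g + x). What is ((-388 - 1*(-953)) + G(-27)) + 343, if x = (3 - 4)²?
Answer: 11831/13 ≈ 910.08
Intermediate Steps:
x = 1 (x = (-1)² = 1)
G(g) = 2*g/(1 + g) (G(g) = (g + g)/(g + 1) = (2*g)/(1 + g) = 2*g/(1 + g))
((-388 - 1*(-953)) + G(-27)) + 343 = ((-388 - 1*(-953)) + 2*(-27)/(1 - 27)) + 343 = ((-388 + 953) + 2*(-27)/(-26)) + 343 = (565 + 2*(-27)*(-1/26)) + 343 = (565 + 27/13) + 343 = 7372/13 + 343 = 11831/13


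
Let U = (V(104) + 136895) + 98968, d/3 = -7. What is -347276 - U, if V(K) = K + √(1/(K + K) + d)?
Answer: -583243 - I*√56771/52 ≈ -5.8324e+5 - 4.5821*I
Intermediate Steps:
d = -21 (d = 3*(-7) = -21)
V(K) = K + √(-21 + 1/(2*K)) (V(K) = K + √(1/(K + K) - 21) = K + √(1/(2*K) - 21) = K + √(-21 + 1/(2*K)))
U = 235967 + I*√56771/52 (U = ((104 + √(-84 + 2/104)/2) + 136895) + 98968 = ((104 + √(-84 + 2*(1/104))/2) + 136895) + 98968 = ((104 + √(-84 + 1/52)/2) + 136895) + 98968 = ((104 + √(-4367/52)/2) + 136895) + 98968 = ((104 + (I*√56771/26)/2) + 136895) + 98968 = ((104 + I*√56771/52) + 136895) + 98968 = (136999 + I*√56771/52) + 98968 = 235967 + I*√56771/52 ≈ 2.3597e+5 + 4.5821*I)
-347276 - U = -347276 - (235967 + I*√56771/52) = -347276 + (-235967 - I*√56771/52) = -583243 - I*√56771/52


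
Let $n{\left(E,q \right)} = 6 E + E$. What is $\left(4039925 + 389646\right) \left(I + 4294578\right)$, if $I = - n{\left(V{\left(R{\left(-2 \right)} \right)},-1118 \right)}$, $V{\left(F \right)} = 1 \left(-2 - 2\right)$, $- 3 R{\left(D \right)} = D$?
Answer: $19023262194026$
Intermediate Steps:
$R{\left(D \right)} = - \frac{D}{3}$
$V{\left(F \right)} = -4$ ($V{\left(F \right)} = 1 \left(-4\right) = -4$)
$n{\left(E,q \right)} = 7 E$
$I = 28$ ($I = - 7 \left(-4\right) = \left(-1\right) \left(-28\right) = 28$)
$\left(4039925 + 389646\right) \left(I + 4294578\right) = \left(4039925 + 389646\right) \left(28 + 4294578\right) = 4429571 \cdot 4294606 = 19023262194026$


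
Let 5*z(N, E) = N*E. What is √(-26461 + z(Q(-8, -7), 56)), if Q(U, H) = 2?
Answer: I*√660965/5 ≈ 162.6*I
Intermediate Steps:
z(N, E) = E*N/5 (z(N, E) = (N*E)/5 = (E*N)/5 = E*N/5)
√(-26461 + z(Q(-8, -7), 56)) = √(-26461 + (⅕)*56*2) = √(-26461 + 112/5) = √(-132193/5) = I*√660965/5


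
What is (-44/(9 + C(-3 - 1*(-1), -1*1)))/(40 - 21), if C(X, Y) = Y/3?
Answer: -66/247 ≈ -0.26721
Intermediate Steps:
C(X, Y) = Y/3 (C(X, Y) = Y*(1/3) = Y/3)
(-44/(9 + C(-3 - 1*(-1), -1*1)))/(40 - 21) = (-44/(9 + (-1*1)/3))/(40 - 21) = -44/(9 + (1/3)*(-1))/19 = -44/(9 - 1/3)*(1/19) = -44/26/3*(1/19) = -44*3/26*(1/19) = -66/13*1/19 = -66/247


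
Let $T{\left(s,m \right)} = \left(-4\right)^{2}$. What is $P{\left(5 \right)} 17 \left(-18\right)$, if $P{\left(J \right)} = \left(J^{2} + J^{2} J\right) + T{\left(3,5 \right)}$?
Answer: $-50796$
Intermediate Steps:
$T{\left(s,m \right)} = 16$
$P{\left(J \right)} = 16 + J^{2} + J^{3}$ ($P{\left(J \right)} = \left(J^{2} + J^{2} J\right) + 16 = \left(J^{2} + J^{3}\right) + 16 = 16 + J^{2} + J^{3}$)
$P{\left(5 \right)} 17 \left(-18\right) = \left(16 + 5^{2} + 5^{3}\right) 17 \left(-18\right) = \left(16 + 25 + 125\right) 17 \left(-18\right) = 166 \cdot 17 \left(-18\right) = 2822 \left(-18\right) = -50796$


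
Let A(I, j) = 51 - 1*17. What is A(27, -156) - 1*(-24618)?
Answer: 24652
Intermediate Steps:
A(I, j) = 34 (A(I, j) = 51 - 17 = 34)
A(27, -156) - 1*(-24618) = 34 - 1*(-24618) = 34 + 24618 = 24652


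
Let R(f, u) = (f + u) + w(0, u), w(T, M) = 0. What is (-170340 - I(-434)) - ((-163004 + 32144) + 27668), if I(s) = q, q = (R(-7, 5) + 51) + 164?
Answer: -67361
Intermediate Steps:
R(f, u) = f + u (R(f, u) = (f + u) + 0 = f + u)
q = 213 (q = ((-7 + 5) + 51) + 164 = (-2 + 51) + 164 = 49 + 164 = 213)
I(s) = 213
(-170340 - I(-434)) - ((-163004 + 32144) + 27668) = (-170340 - 1*213) - ((-163004 + 32144) + 27668) = (-170340 - 213) - (-130860 + 27668) = -170553 - 1*(-103192) = -170553 + 103192 = -67361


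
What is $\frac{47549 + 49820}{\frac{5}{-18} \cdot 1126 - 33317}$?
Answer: $- \frac{876321}{302668} \approx -2.8953$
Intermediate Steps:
$\frac{47549 + 49820}{\frac{5}{-18} \cdot 1126 - 33317} = \frac{97369}{5 \left(- \frac{1}{18}\right) 1126 - 33317} = \frac{97369}{\left(- \frac{5}{18}\right) 1126 - 33317} = \frac{97369}{- \frac{2815}{9} - 33317} = \frac{97369}{- \frac{302668}{9}} = 97369 \left(- \frac{9}{302668}\right) = - \frac{876321}{302668}$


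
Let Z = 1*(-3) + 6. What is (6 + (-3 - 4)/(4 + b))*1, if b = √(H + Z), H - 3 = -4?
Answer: 4 + √2/2 ≈ 4.7071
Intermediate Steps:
H = -1 (H = 3 - 4 = -1)
Z = 3 (Z = -3 + 6 = 3)
b = √2 (b = √(-1 + 3) = √2 ≈ 1.4142)
(6 + (-3 - 4)/(4 + b))*1 = (6 + (-3 - 4)/(4 + √2))*1 = (6 - 7/(4 + √2))*1 = 6 - 7/(4 + √2)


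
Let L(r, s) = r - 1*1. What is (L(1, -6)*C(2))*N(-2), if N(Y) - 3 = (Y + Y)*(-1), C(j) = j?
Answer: 0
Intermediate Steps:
N(Y) = 3 - 2*Y (N(Y) = 3 + (Y + Y)*(-1) = 3 + (2*Y)*(-1) = 3 - 2*Y)
L(r, s) = -1 + r (L(r, s) = r - 1 = -1 + r)
(L(1, -6)*C(2))*N(-2) = ((-1 + 1)*2)*(3 - 2*(-2)) = (0*2)*(3 + 4) = 0*7 = 0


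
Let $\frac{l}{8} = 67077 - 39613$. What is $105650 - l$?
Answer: $-114062$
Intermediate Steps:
$l = 219712$ ($l = 8 \left(67077 - 39613\right) = 8 \cdot 27464 = 219712$)
$105650 - l = 105650 - 219712 = -114062$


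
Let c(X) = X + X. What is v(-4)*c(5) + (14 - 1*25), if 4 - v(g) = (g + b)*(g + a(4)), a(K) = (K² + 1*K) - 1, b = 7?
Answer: -421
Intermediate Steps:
c(X) = 2*X
a(K) = -1 + K + K² (a(K) = (K² + K) - 1 = (K + K²) - 1 = -1 + K + K²)
v(g) = 4 - (7 + g)*(19 + g) (v(g) = 4 - (g + 7)*(g + (-1 + 4 + 4²)) = 4 - (7 + g)*(g + (-1 + 4 + 16)) = 4 - (7 + g)*(g + 19) = 4 - (7 + g)*(19 + g))
v(-4)*c(5) + (14 - 1*25) = (-129 - 1*(-4)² - 26*(-4))*(2*5) + (14 - 1*25) = (-129 - 1*16 + 104)*10 + (14 - 25) = (-129 - 16 + 104)*10 - 11 = -41*10 - 11 = -410 - 11 = -421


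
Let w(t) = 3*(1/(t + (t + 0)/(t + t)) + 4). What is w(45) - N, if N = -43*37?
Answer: 145879/91 ≈ 1603.1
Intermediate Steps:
N = -1591
w(t) = 12 + 3/(1/2 + t) (w(t) = 3*(1/(t + t/((2*t))) + 4) = 3*(1/(t + t*(1/(2*t))) + 4) = 3*(1/(t + 1/2) + 4) = 3*(1/(1/2 + t) + 4) = 3*(4 + 1/(1/2 + t)) = 12 + 3/(1/2 + t))
w(45) - N = 6*(3 + 4*45)/(1 + 2*45) - 1*(-1591) = 6*(3 + 180)/(1 + 90) + 1591 = 6*183/91 + 1591 = 6*(1/91)*183 + 1591 = 1098/91 + 1591 = 145879/91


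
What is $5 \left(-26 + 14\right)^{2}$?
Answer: $720$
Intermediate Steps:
$5 \left(-26 + 14\right)^{2} = 5 \left(-12\right)^{2} = 5 \cdot 144 = 720$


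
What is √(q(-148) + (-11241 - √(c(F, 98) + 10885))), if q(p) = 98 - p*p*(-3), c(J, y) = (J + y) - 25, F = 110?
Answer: √(54569 - 2*√2767) ≈ 233.37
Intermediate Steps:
c(J, y) = -25 + J + y
q(p) = 98 + 3*p² (q(p) = 98 - p²*(-3) = 98 - (-3)*p² = 98 + 3*p²)
√(q(-148) + (-11241 - √(c(F, 98) + 10885))) = √((98 + 3*(-148)²) + (-11241 - √((-25 + 110 + 98) + 10885))) = √((98 + 3*21904) + (-11241 - √(183 + 10885))) = √((98 + 65712) + (-11241 - √11068)) = √(65810 + (-11241 - 2*√2767)) = √(54569 - 2*√2767)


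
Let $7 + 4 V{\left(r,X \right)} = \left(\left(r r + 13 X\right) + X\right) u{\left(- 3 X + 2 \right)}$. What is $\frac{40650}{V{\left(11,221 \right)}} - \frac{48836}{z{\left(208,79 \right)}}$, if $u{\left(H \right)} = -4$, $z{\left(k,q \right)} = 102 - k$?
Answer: $\frac{101856202}{227317} \approx 448.08$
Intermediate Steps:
$V{\left(r,X \right)} = - \frac{7}{4} - r^{2} - 14 X$ ($V{\left(r,X \right)} = - \frac{7}{4} + \frac{\left(\left(r r + 13 X\right) + X\right) \left(-4\right)}{4} = - \frac{7}{4} + \frac{\left(\left(r^{2} + 13 X\right) + X\right) \left(-4\right)}{4} = - \frac{7}{4} + \frac{\left(r^{2} + 14 X\right) \left(-4\right)}{4} = - \frac{7}{4} + \frac{- 56 X - 4 r^{2}}{4} = - \frac{7}{4} - \left(r^{2} + 14 X\right) = - \frac{7}{4} - r^{2} - 14 X$)
$\frac{40650}{V{\left(11,221 \right)}} - \frac{48836}{z{\left(208,79 \right)}} = \frac{40650}{- \frac{7}{4} - 11^{2} - 3094} - \frac{48836}{102 - 208} = \frac{40650}{- \frac{7}{4} - 121 - 3094} - \frac{48836}{102 - 208} = \frac{40650}{- \frac{7}{4} - 121 - 3094} - \frac{48836}{-106} = \frac{40650}{- \frac{12867}{4}} - - \frac{24418}{53} = 40650 \left(- \frac{4}{12867}\right) + \frac{24418}{53} = - \frac{54200}{4289} + \frac{24418}{53} = \frac{101856202}{227317}$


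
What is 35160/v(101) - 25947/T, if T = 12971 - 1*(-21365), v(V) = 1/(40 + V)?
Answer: 170222754213/34336 ≈ 4.9576e+6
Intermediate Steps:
T = 34336 (T = 12971 + 21365 = 34336)
35160/v(101) - 25947/T = 35160/(1/(40 + 101)) - 25947/34336 = 35160/(1/141) - 25947*1/34336 = 35160/(1/141) - 25947/34336 = 35160*141 - 25947/34336 = 4957560 - 25947/34336 = 170222754213/34336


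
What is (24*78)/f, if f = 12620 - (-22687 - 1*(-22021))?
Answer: 72/511 ≈ 0.14090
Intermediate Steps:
f = 13286 (f = 12620 - (-22687 + 22021) = 12620 - 1*(-666) = 12620 + 666 = 13286)
(24*78)/f = (24*78)/13286 = 1872*(1/13286) = 72/511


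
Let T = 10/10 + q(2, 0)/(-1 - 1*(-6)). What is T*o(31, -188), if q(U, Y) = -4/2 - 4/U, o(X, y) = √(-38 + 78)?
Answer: 2*√10/5 ≈ 1.2649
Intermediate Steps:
o(X, y) = 2*√10 (o(X, y) = √40 = 2*√10)
q(U, Y) = -2 - 4/U (q(U, Y) = -4*½ - 4/U = -2 - 4/U)
T = ⅕ (T = 10/10 + (-2 - 4/2)/(-1 - 1*(-6)) = 10*(⅒) + (-2 - 4*½)/(-1 + 6) = 1 + (-2 - 2)/5 = 1 - 4*⅕ = 1 - ⅘ = ⅕ ≈ 0.20000)
T*o(31, -188) = (2*√10)/5 = 2*√10/5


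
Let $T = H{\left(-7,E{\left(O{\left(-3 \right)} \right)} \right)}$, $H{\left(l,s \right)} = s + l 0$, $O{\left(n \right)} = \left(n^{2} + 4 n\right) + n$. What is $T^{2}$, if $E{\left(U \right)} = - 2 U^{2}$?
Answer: $5184$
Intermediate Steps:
$O{\left(n \right)} = n^{2} + 5 n$
$H{\left(l,s \right)} = s$ ($H{\left(l,s \right)} = s + 0 = s$)
$T = -72$ ($T = - 2 \left(- 3 \left(5 - 3\right)\right)^{2} = - 2 \left(\left(-3\right) 2\right)^{2} = - 2 \left(-6\right)^{2} = \left(-2\right) 36 = -72$)
$T^{2} = \left(-72\right)^{2} = 5184$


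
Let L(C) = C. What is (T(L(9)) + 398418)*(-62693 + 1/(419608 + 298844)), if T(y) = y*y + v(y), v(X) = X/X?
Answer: -4487300406786875/179613 ≈ -2.4983e+10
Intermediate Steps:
v(X) = 1
T(y) = 1 + y² (T(y) = y*y + 1 = y² + 1 = 1 + y²)
(T(L(9)) + 398418)*(-62693 + 1/(419608 + 298844)) = ((1 + 9²) + 398418)*(-62693 + 1/(419608 + 298844)) = ((1 + 81) + 398418)*(-62693 + 1/718452) = (82 + 398418)*(-62693 + 1/718452) = 398500*(-45041911235/718452) = -4487300406786875/179613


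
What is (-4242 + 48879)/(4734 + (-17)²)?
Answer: 44637/5023 ≈ 8.8865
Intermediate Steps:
(-4242 + 48879)/(4734 + (-17)²) = 44637/(4734 + 289) = 44637/5023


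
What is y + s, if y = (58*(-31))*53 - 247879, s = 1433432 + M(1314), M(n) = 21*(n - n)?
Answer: 1090259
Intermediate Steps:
M(n) = 0 (M(n) = 21*0 = 0)
s = 1433432 (s = 1433432 + 0 = 1433432)
y = -343173 (y = -1798*53 - 247879 = -95294 - 247879 = -343173)
y + s = -343173 + 1433432 = 1090259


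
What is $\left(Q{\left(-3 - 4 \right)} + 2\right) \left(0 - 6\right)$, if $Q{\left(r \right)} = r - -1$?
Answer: $24$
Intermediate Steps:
$Q{\left(r \right)} = 1 + r$ ($Q{\left(r \right)} = r + 1 = 1 + r$)
$\left(Q{\left(-3 - 4 \right)} + 2\right) \left(0 - 6\right) = \left(\left(1 - 7\right) + 2\right) \left(0 - 6\right) = \left(-6 + 2\right) \left(-6\right) = \left(-4\right) \left(-6\right) = 24$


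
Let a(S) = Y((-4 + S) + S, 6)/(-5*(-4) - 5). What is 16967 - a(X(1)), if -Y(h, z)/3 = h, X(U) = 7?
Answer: 16969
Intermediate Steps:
Y(h, z) = -3*h
a(S) = 4/5 - 2*S/5 (a(S) = (-3*((-4 + S) + S))/(-5*(-4) - 5) = (-3*(-4 + 2*S))/(20 - 5) = (12 - 6*S)/15 = (12 - 6*S)*(1/15) = 4/5 - 2*S/5)
16967 - a(X(1)) = 16967 - (4/5 - 2/5*7) = 16967 - (4/5 - 14/5) = 16967 - 1*(-2) = 16967 + 2 = 16969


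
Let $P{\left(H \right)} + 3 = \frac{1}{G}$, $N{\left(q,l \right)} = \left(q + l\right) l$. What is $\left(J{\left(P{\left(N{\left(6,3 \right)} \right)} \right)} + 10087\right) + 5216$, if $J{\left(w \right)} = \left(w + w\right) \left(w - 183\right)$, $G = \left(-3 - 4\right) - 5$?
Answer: $\frac{1184437}{72} \approx 16451.0$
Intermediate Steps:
$N{\left(q,l \right)} = l \left(l + q\right)$ ($N{\left(q,l \right)} = \left(l + q\right) l = l \left(l + q\right)$)
$G = -12$ ($G = -7 - 5 = -12$)
$P{\left(H \right)} = - \frac{37}{12}$ ($P{\left(H \right)} = -3 + \frac{1}{-12} = -3 - \frac{1}{12} = - \frac{37}{12}$)
$J{\left(w \right)} = 2 w \left(-183 + w\right)$
$\left(J{\left(P{\left(N{\left(6,3 \right)} \right)} \right)} + 10087\right) + 5216 = \left(2 \left(- \frac{37}{12}\right) \left(-183 - \frac{37}{12}\right) + 10087\right) + 5216 = \left(2 \left(- \frac{37}{12}\right) \left(- \frac{2233}{12}\right) + 10087\right) + 5216 = \left(\frac{82621}{72} + 10087\right) + 5216 = \frac{808885}{72} + 5216 = \frac{1184437}{72}$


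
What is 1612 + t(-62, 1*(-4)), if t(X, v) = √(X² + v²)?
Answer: 1612 + 2*√965 ≈ 1674.1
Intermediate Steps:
1612 + t(-62, 1*(-4)) = 1612 + √((-62)² + (1*(-4))²) = 1612 + √(3844 + (-4)²) = 1612 + √(3844 + 16) = 1612 + √3860 = 1612 + 2*√965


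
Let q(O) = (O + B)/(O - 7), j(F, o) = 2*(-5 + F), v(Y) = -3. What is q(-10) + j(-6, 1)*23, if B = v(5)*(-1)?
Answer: -8595/17 ≈ -505.59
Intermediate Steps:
j(F, o) = -10 + 2*F
B = 3 (B = -3*(-1) = 3)
q(O) = (3 + O)/(-7 + O) (q(O) = (O + 3)/(O - 7) = (3 + O)/(-7 + O))
q(-10) + j(-6, 1)*23 = (3 - 10)/(-7 - 10) + (-10 + 2*(-6))*23 = -7/(-17) + (-10 - 12)*23 = -1/17*(-7) - 22*23 = 7/17 - 506 = -8595/17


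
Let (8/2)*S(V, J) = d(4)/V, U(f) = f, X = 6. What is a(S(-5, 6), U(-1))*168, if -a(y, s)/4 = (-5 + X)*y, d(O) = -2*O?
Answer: -1344/5 ≈ -268.80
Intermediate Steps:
S(V, J) = -2/V (S(V, J) = ((-2*4)/V)/4 = (-8/V)/4 = -2/V)
a(y, s) = -4*y (a(y, s) = -4*(-5 + 6)*y = -4*y)
a(S(-5, 6), U(-1))*168 = -(-8)/(-5)*168 = -(-8)*(-1)/5*168 = -4*⅖*168 = -8/5*168 = -1344/5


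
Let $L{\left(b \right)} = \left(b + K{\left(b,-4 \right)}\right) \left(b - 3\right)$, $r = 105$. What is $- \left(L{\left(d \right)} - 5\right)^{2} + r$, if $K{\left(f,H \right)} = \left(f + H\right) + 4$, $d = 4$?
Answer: $96$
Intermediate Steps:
$K{\left(f,H \right)} = 4 + H + f$ ($K{\left(f,H \right)} = \left(H + f\right) + 4 = 4 + H + f$)
$L{\left(b \right)} = 2 b \left(-3 + b\right)$ ($L{\left(b \right)} = \left(b + \left(4 - 4 + b\right)\right) \left(b - 3\right) = \left(b + b\right) \left(-3 + b\right) = 2 b \left(-3 + b\right)$)
$- \left(L{\left(d \right)} - 5\right)^{2} + r = - \left(2 \cdot 4 \left(-3 + 4\right) - 5\right)^{2} + 105 = - \left(2 \cdot 4 \cdot 1 - 5\right)^{2} + 105 = - \left(8 - 5\right)^{2} + 105 = - 3^{2} + 105 = \left(-1\right) 9 + 105 = -9 + 105 = 96$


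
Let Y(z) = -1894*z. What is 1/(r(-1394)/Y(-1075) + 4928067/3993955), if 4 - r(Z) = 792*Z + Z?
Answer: 813189207775/1444889239428 ≈ 0.56280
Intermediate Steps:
r(Z) = 4 - 793*Z (r(Z) = 4 - (792*Z + Z) = 4 - 793*Z)
1/(r(-1394)/Y(-1075) + 4928067/3993955) = 1/((4 - 793*(-1394))/((-1894*(-1075))) + 4928067/3993955) = 1/((4 + 1105442)/2036050 + 4928067*(1/3993955)) = 1/(1105446*(1/2036050) + 4928067/3993955) = 1/(552723/1018025 + 4928067/3993955) = 1/(1444889239428/813189207775) = 813189207775/1444889239428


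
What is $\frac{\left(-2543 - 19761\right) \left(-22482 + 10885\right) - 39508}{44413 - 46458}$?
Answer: $- \frac{51723996}{409} \approx -1.2646 \cdot 10^{5}$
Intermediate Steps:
$\frac{\left(-2543 - 19761\right) \left(-22482 + 10885\right) - 39508}{44413 - 46458} = \frac{\left(-22304\right) \left(-11597\right) - 39508}{-2045} = \left(258659488 - 39508\right) \left(- \frac{1}{2045}\right) = 258619980 \left(- \frac{1}{2045}\right) = - \frac{51723996}{409}$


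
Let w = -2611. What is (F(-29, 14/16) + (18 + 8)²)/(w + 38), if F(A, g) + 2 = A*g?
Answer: -5189/20584 ≈ -0.25209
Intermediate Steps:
F(A, g) = -2 + A*g
(F(-29, 14/16) + (18 + 8)²)/(w + 38) = ((-2 - 406/16) + (18 + 8)²)/(-2611 + 38) = ((-2 - 406/16) + 26²)/(-2573) = ((-2 - 29*7/8) + 676)*(-1/2573) = ((-2 - 203/8) + 676)*(-1/2573) = (-219/8 + 676)*(-1/2573) = (5189/8)*(-1/2573) = -5189/20584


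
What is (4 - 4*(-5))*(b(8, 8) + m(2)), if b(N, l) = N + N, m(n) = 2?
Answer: 432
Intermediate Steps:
b(N, l) = 2*N
(4 - 4*(-5))*(b(8, 8) + m(2)) = (4 - 4*(-5))*(2*8 + 2) = (4 + 20)*(16 + 2) = 24*18 = 432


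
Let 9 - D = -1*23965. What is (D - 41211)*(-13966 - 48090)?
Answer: 1069659272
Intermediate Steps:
D = 23974 (D = 9 - (-1)*23965 = 9 - 1*(-23965) = 9 + 23965 = 23974)
(D - 41211)*(-13966 - 48090) = (23974 - 41211)*(-13966 - 48090) = -17237*(-62056) = 1069659272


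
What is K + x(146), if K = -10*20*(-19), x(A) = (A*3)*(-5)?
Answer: 1610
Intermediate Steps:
x(A) = -15*A (x(A) = (3*A)*(-5) = -15*A)
K = 3800 (K = -200*(-19) = 3800)
K + x(146) = 3800 - 15*146 = 3800 - 2190 = 1610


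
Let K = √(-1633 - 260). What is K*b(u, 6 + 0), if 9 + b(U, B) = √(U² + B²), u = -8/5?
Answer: I*√1893*(-45 + 2*√241)/5 ≈ -121.4*I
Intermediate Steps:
K = I*√1893 (K = √(-1893) = I*√1893 ≈ 43.509*I)
u = -8/5 (u = -8*⅕ = -8/5 ≈ -1.6000)
b(U, B) = -9 + √(B² + U²) (b(U, B) = -9 + √(U² + B²) = -9 + √(B² + U²))
K*b(u, 6 + 0) = (I*√1893)*(-9 + √((6 + 0)² + (-8/5)²)) = (I*√1893)*(-9 + √(6² + 64/25)) = (I*√1893)*(-9 + √(36 + 64/25)) = (I*√1893)*(-9 + √(964/25)) = (I*√1893)*(-9 + 2*√241/5) = I*√1893*(-9 + 2*√241/5)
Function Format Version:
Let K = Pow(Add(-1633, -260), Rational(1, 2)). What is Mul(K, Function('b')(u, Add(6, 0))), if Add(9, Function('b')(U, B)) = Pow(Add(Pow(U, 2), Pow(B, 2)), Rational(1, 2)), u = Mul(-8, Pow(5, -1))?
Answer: Mul(Rational(1, 5), I, Pow(1893, Rational(1, 2)), Add(-45, Mul(2, Pow(241, Rational(1, 2))))) ≈ Mul(-121.40, I)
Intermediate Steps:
K = Mul(I, Pow(1893, Rational(1, 2))) (K = Pow(-1893, Rational(1, 2)) = Mul(I, Pow(1893, Rational(1, 2))) ≈ Mul(43.509, I))
u = Rational(-8, 5) (u = Mul(-8, Rational(1, 5)) = Rational(-8, 5) ≈ -1.6000)
Function('b')(U, B) = Add(-9, Pow(Add(Pow(B, 2), Pow(U, 2)), Rational(1, 2))) (Function('b')(U, B) = Add(-9, Pow(Add(Pow(U, 2), Pow(B, 2)), Rational(1, 2))) = Add(-9, Pow(Add(Pow(B, 2), Pow(U, 2)), Rational(1, 2))))
Mul(K, Function('b')(u, Add(6, 0))) = Mul(Mul(I, Pow(1893, Rational(1, 2))), Add(-9, Pow(Add(Pow(Add(6, 0), 2), Pow(Rational(-8, 5), 2)), Rational(1, 2)))) = Mul(Mul(I, Pow(1893, Rational(1, 2))), Add(-9, Pow(Add(Pow(6, 2), Rational(64, 25)), Rational(1, 2)))) = Mul(Mul(I, Pow(1893, Rational(1, 2))), Add(-9, Pow(Add(36, Rational(64, 25)), Rational(1, 2)))) = Mul(Mul(I, Pow(1893, Rational(1, 2))), Add(-9, Pow(Rational(964, 25), Rational(1, 2)))) = Mul(Mul(I, Pow(1893, Rational(1, 2))), Add(-9, Mul(Rational(2, 5), Pow(241, Rational(1, 2))))) = Mul(I, Pow(1893, Rational(1, 2)), Add(-9, Mul(Rational(2, 5), Pow(241, Rational(1, 2)))))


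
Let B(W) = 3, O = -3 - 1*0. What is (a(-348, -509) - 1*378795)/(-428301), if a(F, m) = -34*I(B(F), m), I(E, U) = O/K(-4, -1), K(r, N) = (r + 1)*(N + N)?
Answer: 378778/428301 ≈ 0.88437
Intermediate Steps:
K(r, N) = 2*N*(1 + r) (K(r, N) = (1 + r)*(2*N) = 2*N*(1 + r))
O = -3 (O = -3 + 0 = -3)
I(E, U) = -1/2 (I(E, U) = -3*(-1/(2*(1 - 4))) = -3/(2*(-1)*(-3)) = -3/6 = -3*1/6 = -1/2)
a(F, m) = 17 (a(F, m) = -34*(-1/2) = 17)
(a(-348, -509) - 1*378795)/(-428301) = (17 - 1*378795)/(-428301) = (17 - 378795)*(-1/428301) = -378778*(-1/428301) = 378778/428301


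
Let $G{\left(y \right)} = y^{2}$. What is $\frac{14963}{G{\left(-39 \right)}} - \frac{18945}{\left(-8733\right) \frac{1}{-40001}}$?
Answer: $- \frac{29551588294}{340587} \approx -86767.0$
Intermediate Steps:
$\frac{14963}{G{\left(-39 \right)}} - \frac{18945}{\left(-8733\right) \frac{1}{-40001}} = \frac{14963}{\left(-39\right)^{2}} - \frac{18945}{\left(-8733\right) \frac{1}{-40001}} = \frac{14963}{1521} - \frac{18945}{\left(-8733\right) \left(- \frac{1}{40001}\right)} = 14963 \cdot \frac{1}{1521} - \frac{18945}{\frac{8733}{40001}} = \frac{1151}{117} - \frac{252606315}{2911} = - \frac{29551588294}{340587}$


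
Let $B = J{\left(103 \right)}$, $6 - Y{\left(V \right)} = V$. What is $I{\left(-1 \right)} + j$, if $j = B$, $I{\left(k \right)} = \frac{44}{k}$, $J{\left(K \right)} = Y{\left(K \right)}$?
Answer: $-141$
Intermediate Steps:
$Y{\left(V \right)} = 6 - V$
$J{\left(K \right)} = 6 - K$
$B = -97$ ($B = 6 - 103 = -97$)
$j = -97$
$I{\left(-1 \right)} + j = \frac{44}{-1} - 97 = 44 \left(-1\right) - 97 = -44 - 97 = -141$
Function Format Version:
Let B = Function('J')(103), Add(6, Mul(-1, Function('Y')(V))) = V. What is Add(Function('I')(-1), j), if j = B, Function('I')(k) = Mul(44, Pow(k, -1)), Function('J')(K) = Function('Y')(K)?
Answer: -141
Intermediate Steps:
Function('Y')(V) = Add(6, Mul(-1, V))
Function('J')(K) = Add(6, Mul(-1, K))
B = -97 (B = Add(6, Mul(-1, 103)) = Add(6, -103) = -97)
j = -97
Add(Function('I')(-1), j) = Add(Mul(44, Pow(-1, -1)), -97) = Add(Mul(44, -1), -97) = Add(-44, -97) = -141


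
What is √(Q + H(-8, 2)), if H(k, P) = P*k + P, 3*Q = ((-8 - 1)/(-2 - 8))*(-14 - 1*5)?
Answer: I*√1970/10 ≈ 4.4385*I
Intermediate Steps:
Q = -57/10 (Q = (((-8 - 1)/(-2 - 8))*(-14 - 1*5))/3 = ((-9/(-10))*(-14 - 5))/3 = (-9*(-⅒)*(-19))/3 = ((9/10)*(-19))/3 = (⅓)*(-171/10) = -57/10 ≈ -5.7000)
H(k, P) = P + P*k
√(Q + H(-8, 2)) = √(-57/10 + 2*(1 - 8)) = √(-57/10 + 2*(-7)) = √(-57/10 - 14) = √(-197/10) = I*√1970/10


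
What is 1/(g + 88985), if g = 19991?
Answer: 1/108976 ≈ 9.1763e-6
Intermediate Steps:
1/(g + 88985) = 1/(19991 + 88985) = 1/108976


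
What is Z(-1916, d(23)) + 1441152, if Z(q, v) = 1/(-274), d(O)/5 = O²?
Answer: 394875647/274 ≈ 1.4412e+6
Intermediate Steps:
d(O) = 5*O²
Z(q, v) = -1/274
Z(-1916, d(23)) + 1441152 = -1/274 + 1441152 = 394875647/274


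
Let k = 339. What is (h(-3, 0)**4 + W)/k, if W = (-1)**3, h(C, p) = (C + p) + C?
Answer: 1295/339 ≈ 3.8201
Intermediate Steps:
h(C, p) = p + 2*C
W = -1
(h(-3, 0)**4 + W)/k = ((0 + 2*(-3))**4 - 1)/339 = ((0 - 6)**4 - 1)*(1/339) = ((-6)**4 - 1)*(1/339) = (1296 - 1)*(1/339) = 1295*(1/339) = 1295/339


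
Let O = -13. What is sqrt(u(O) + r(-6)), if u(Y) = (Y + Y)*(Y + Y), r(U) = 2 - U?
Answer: 6*sqrt(19) ≈ 26.153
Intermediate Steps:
u(Y) = 4*Y**2 (u(Y) = (2*Y)*(2*Y) = 4*Y**2)
sqrt(u(O) + r(-6)) = sqrt(4*(-13)**2 + (2 - 1*(-6))) = sqrt(4*169 + (2 + 6)) = sqrt(676 + 8) = sqrt(684) = 6*sqrt(19)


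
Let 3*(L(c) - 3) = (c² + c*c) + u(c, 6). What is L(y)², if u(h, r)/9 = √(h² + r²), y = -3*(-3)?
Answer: 4302 + 1026*√13 ≈ 8001.3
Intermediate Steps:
y = 9
u(h, r) = 9*√(h² + r²)
L(c) = 3 + 3*√(36 + c²) + 2*c²/3 (L(c) = 3 + ((c² + c*c) + 9*√(c² + 6²))/3 = 3 + ((c² + c²) + 9*√(c² + 36))/3 = 3 + (2*c² + 9*√(36 + c²))/3 = 3 + (3*√(36 + c²) + 2*c²/3) = 3 + 3*√(36 + c²) + 2*c²/3)
L(y)² = (3 + 3*√(36 + 9²) + (⅔)*9²)² = (3 + 3*√(36 + 81) + (⅔)*81)² = (3 + 3*√117 + 54)² = (3 + 3*(3*√13) + 54)² = (3 + 9*√13 + 54)² = (57 + 9*√13)²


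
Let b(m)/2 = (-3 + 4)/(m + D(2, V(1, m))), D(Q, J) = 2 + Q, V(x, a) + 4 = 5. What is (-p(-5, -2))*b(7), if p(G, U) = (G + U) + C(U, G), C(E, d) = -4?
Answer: 2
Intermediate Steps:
V(x, a) = 1 (V(x, a) = -4 + 5 = 1)
p(G, U) = -4 + G + U (p(G, U) = (G + U) - 4 = -4 + G + U)
b(m) = 2/(4 + m) (b(m) = 2*((-3 + 4)/(m + (2 + 2))) = 2*(1/(m + 4)) = 2*(1/(4 + m)) = 2/(4 + m))
(-p(-5, -2))*b(7) = (-(-4 - 5 - 2))*(2/(4 + 7)) = (-1*(-11))*(2/11) = 11*(2*(1/11)) = 11*(2/11) = 2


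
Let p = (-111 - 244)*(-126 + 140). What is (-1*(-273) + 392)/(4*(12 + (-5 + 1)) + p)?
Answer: -665/4938 ≈ -0.13467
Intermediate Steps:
p = -4970 (p = -355*14 = -4970)
(-1*(-273) + 392)/(4*(12 + (-5 + 1)) + p) = (-1*(-273) + 392)/(4*(12 + (-5 + 1)) - 4970) = (273 + 392)/(4*(12 - 4) - 4970) = 665/(4*8 - 4970) = 665/(32 - 4970) = 665/(-4938) = 665*(-1/4938) = -665/4938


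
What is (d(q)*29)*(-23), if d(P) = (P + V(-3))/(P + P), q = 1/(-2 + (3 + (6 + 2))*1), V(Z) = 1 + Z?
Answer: 11339/2 ≈ 5669.5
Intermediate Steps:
q = ⅑ (q = 1/(-2 + (3 + 8)*1) = 1/(-2 + 11*1) = 1/(-2 + 11) = 1/9 = ⅑ ≈ 0.11111)
d(P) = (-2 + P)/(2*P) (d(P) = (P + (1 - 3))/(P + P) = (P - 2)/((2*P)) = (-2 + P)*(1/(2*P)) = (-2 + P)/(2*P))
(d(q)*29)*(-23) = (((-2 + ⅑)/(2*(⅑)))*29)*(-23) = (((½)*9*(-17/9))*29)*(-23) = -17/2*29*(-23) = -493/2*(-23) = 11339/2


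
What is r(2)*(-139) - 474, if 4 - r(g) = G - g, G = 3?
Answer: -891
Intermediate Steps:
r(g) = 1 + g (r(g) = 4 - (3 - g) = 4 + (-3 + g) = 1 + g)
r(2)*(-139) - 474 = (1 + 2)*(-139) - 474 = 3*(-139) - 474 = -417 - 474 = -891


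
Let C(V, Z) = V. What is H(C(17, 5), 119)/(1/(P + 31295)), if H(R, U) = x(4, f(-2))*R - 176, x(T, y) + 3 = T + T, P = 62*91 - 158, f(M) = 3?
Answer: -3346889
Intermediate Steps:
P = 5484 (P = 5642 - 158 = 5484)
x(T, y) = -3 + 2*T (x(T, y) = -3 + (T + T) = -3 + 2*T)
H(R, U) = -176 + 5*R (H(R, U) = (-3 + 2*4)*R - 176 = (-3 + 8)*R - 176 = 5*R - 176 = -176 + 5*R)
H(C(17, 5), 119)/(1/(P + 31295)) = (-176 + 5*17)/(1/(5484 + 31295)) = (-176 + 85)/(1/36779) = -91/1/36779 = -91*36779 = -3346889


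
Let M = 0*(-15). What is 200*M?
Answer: 0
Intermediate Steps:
M = 0
200*M = 200*0 = 0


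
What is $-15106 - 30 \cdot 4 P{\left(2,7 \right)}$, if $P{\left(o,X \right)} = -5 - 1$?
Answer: $-14386$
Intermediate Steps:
$P{\left(o,X \right)} = -6$ ($P{\left(o,X \right)} = -5 - 1 = -6$)
$-15106 - 30 \cdot 4 P{\left(2,7 \right)} = -15106 - 30 \cdot 4 \left(-6\right) = -15106 - 120 \left(-6\right) = -15106 - -720 = -15106 + 720 = -14386$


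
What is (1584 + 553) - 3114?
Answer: -977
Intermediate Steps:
(1584 + 553) - 3114 = 2137 - 3114 = -977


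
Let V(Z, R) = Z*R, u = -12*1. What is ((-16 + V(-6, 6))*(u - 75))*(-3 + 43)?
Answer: 180960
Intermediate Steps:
u = -12
V(Z, R) = R*Z
((-16 + V(-6, 6))*(u - 75))*(-3 + 43) = ((-16 + 6*(-6))*(-12 - 75))*(-3 + 43) = ((-16 - 36)*(-87))*40 = -52*(-87)*40 = 4524*40 = 180960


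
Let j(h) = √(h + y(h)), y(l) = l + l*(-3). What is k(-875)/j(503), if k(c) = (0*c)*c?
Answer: 0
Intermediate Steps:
y(l) = -2*l (y(l) = l - 3*l = -2*l)
j(h) = √(-h) (j(h) = √(h - 2*h) = √(-h))
k(c) = 0 (k(c) = 0*c = 0)
k(-875)/j(503) = 0/(√(-1*503)) = 0/(√(-503)) = 0/((I*√503)) = 0*(-I*√503/503) = 0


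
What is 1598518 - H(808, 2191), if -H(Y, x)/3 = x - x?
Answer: 1598518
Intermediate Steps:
H(Y, x) = 0 (H(Y, x) = -3*(x - x) = -3*0 = 0)
1598518 - H(808, 2191) = 1598518 - 1*0 = 1598518 + 0 = 1598518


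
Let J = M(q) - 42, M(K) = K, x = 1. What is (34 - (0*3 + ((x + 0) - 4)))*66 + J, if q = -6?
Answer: 2394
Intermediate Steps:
J = -48 (J = -6 - 42 = -48)
(34 - (0*3 + ((x + 0) - 4)))*66 + J = (34 - (0*3 + ((1 + 0) - 4)))*66 - 48 = (34 - (0 + (1 - 4)))*66 - 48 = (34 - (0 - 3))*66 - 48 = (34 - 1*(-3))*66 - 48 = (34 + 3)*66 - 48 = 37*66 - 48 = 2442 - 48 = 2394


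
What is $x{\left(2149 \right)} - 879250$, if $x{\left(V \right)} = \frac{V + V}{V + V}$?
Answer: $-879249$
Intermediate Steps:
$x{\left(V \right)} = 1$ ($x{\left(V \right)} = \frac{2 V}{2 V} = 2 V \frac{1}{2 V} = 1$)
$x{\left(2149 \right)} - 879250 = 1 - 879250 = -879249$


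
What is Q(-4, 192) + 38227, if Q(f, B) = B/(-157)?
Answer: 6001447/157 ≈ 38226.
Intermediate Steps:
Q(f, B) = -B/157 (Q(f, B) = B*(-1/157) = -B/157)
Q(-4, 192) + 38227 = -1/157*192 + 38227 = -192/157 + 38227 = 6001447/157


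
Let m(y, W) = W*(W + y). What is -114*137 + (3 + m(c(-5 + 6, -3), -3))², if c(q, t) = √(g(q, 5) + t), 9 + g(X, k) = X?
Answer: -15573 - 72*I*√11 ≈ -15573.0 - 238.8*I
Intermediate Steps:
g(X, k) = -9 + X
c(q, t) = √(-9 + q + t) (c(q, t) = √((-9 + q) + t) = √(-9 + q + t))
-114*137 + (3 + m(c(-5 + 6, -3), -3))² = -114*137 + (3 - 3*(-3 + √(-9 + (-5 + 6) - 3)))² = -15618 + (3 - 3*(-3 + √(-9 + 1 - 3)))² = -15618 + (3 - 3*(-3 + √(-11)))² = -15618 + (3 - 3*(-3 + I*√11))² = -15618 + (3 + (9 - 3*I*√11))² = -15618 + (12 - 3*I*√11)²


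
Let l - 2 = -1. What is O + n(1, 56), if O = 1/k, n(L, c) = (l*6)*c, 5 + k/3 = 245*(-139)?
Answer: 34332479/102180 ≈ 336.00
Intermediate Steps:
l = 1 (l = 2 - 1 = 1)
k = -102180 (k = -15 + 3*(245*(-139)) = -15 + 3*(-34055) = -15 - 102165 = -102180)
n(L, c) = 6*c (n(L, c) = (1*6)*c = 6*c)
O = -1/102180 (O = 1/(-102180) = -1/102180 ≈ -9.7867e-6)
O + n(1, 56) = -1/102180 + 6*56 = -1/102180 + 336 = 34332479/102180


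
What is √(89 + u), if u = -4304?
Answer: I*√4215 ≈ 64.923*I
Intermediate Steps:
√(89 + u) = √(89 - 4304) = √(-4215) = I*√4215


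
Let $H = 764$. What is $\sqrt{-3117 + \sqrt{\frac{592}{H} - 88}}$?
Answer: $\frac{\sqrt{-113711277 + 2674 i \sqrt{16235}}}{191} \approx 0.083642 + 55.83 i$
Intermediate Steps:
$\sqrt{-3117 + \sqrt{\frac{592}{H} - 88}} = \sqrt{-3117 + \sqrt{\frac{592}{764} - 88}} = \sqrt{-3117 + \sqrt{592 \cdot \frac{1}{764} - 88}} = \sqrt{-3117 + \sqrt{\frac{148}{191} - 88}} = \sqrt{-3117 + \sqrt{- \frac{16660}{191}}} = \sqrt{-3117 + \frac{14 i \sqrt{16235}}{191}}$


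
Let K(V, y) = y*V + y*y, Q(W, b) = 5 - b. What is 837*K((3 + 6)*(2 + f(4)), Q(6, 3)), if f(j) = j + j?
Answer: 154008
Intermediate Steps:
f(j) = 2*j
K(V, y) = y² + V*y (K(V, y) = V*y + y² = y² + V*y)
837*K((3 + 6)*(2 + f(4)), Q(6, 3)) = 837*((5 - 1*3)*((3 + 6)*(2 + 2*4) + (5 - 1*3))) = 837*((5 - 3)*(9*(2 + 8) + (5 - 3))) = 837*(2*(9*10 + 2)) = 837*(2*(90 + 2)) = 837*(2*92) = 837*184 = 154008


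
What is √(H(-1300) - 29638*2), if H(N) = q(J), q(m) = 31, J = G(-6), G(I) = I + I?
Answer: 17*I*√205 ≈ 243.4*I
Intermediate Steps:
G(I) = 2*I
J = -12 (J = 2*(-6) = -12)
H(N) = 31
√(H(-1300) - 29638*2) = √(31 - 29638*2) = √(31 - 59276) = √(-59245) = 17*I*√205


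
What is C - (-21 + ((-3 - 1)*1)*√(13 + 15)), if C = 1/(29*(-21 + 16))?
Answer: 3044/145 + 8*√7 ≈ 42.159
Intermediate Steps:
C = -1/145 (C = 1/(29*(-5)) = 1/(-145) = -1/145 ≈ -0.0068966)
C - (-21 + ((-3 - 1)*1)*√(13 + 15)) = -1/145 - (-21 + ((-3 - 1)*1)*√(13 + 15)) = -1/145 - (-21 + (-4*1)*√28) = -1/145 - (-21 - 8*√7) = -1/145 + (21 + 8*√7) = 3044/145 + 8*√7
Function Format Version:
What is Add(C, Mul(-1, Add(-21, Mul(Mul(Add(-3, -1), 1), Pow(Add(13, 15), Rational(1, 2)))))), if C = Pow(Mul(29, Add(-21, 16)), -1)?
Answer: Add(Rational(3044, 145), Mul(8, Pow(7, Rational(1, 2)))) ≈ 42.159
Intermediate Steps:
C = Rational(-1, 145) (C = Pow(Mul(29, -5), -1) = Pow(-145, -1) = Rational(-1, 145) ≈ -0.0068966)
Add(C, Mul(-1, Add(-21, Mul(Mul(Add(-3, -1), 1), Pow(Add(13, 15), Rational(1, 2)))))) = Add(Rational(-1, 145), Mul(-1, Add(-21, Mul(Mul(Add(-3, -1), 1), Pow(Add(13, 15), Rational(1, 2)))))) = Add(Rational(-1, 145), Mul(-1, Add(-21, Mul(Mul(-4, 1), Pow(28, Rational(1, 2)))))) = Add(Rational(-1, 145), Mul(-1, Add(-21, Mul(-4, Mul(2, Pow(7, Rational(1, 2))))))) = Add(Rational(-1, 145), Mul(-1, Add(-21, Mul(-8, Pow(7, Rational(1, 2)))))) = Add(Rational(-1, 145), Add(21, Mul(8, Pow(7, Rational(1, 2))))) = Add(Rational(3044, 145), Mul(8, Pow(7, Rational(1, 2))))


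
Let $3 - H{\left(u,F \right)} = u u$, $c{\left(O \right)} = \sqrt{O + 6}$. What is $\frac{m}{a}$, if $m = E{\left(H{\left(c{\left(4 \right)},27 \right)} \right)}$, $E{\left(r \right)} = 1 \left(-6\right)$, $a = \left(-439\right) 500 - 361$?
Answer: $\frac{2}{73287} \approx 2.729 \cdot 10^{-5}$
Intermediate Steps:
$c{\left(O \right)} = \sqrt{6 + O}$
$H{\left(u,F \right)} = 3 - u^{2}$ ($H{\left(u,F \right)} = 3 - u u = 3 - u^{2}$)
$a = -219861$ ($a = -219500 - 361 = -219861$)
$E{\left(r \right)} = -6$
$m = -6$
$\frac{m}{a} = - \frac{6}{-219861} = \left(-6\right) \left(- \frac{1}{219861}\right) = \frac{2}{73287}$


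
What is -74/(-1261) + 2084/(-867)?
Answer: -2563766/1093287 ≈ -2.3450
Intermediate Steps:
-74/(-1261) + 2084/(-867) = -74*(-1/1261) + 2084*(-1/867) = 74/1261 - 2084/867 = -2563766/1093287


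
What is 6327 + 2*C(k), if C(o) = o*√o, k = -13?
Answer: 6327 - 26*I*√13 ≈ 6327.0 - 93.744*I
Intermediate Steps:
C(o) = o^(3/2)
6327 + 2*C(k) = 6327 + 2*(-13)^(3/2) = 6327 + 2*(-13*I*√13) = 6327 - 26*I*√13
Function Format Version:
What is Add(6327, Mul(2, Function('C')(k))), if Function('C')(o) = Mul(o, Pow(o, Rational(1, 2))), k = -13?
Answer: Add(6327, Mul(-26, I, Pow(13, Rational(1, 2)))) ≈ Add(6327.0, Mul(-93.744, I))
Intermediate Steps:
Function('C')(o) = Pow(o, Rational(3, 2))
Add(6327, Mul(2, Function('C')(k))) = Add(6327, Mul(2, Pow(-13, Rational(3, 2)))) = Add(6327, Mul(2, Mul(-13, I, Pow(13, Rational(1, 2))))) = Add(6327, Mul(-26, I, Pow(13, Rational(1, 2))))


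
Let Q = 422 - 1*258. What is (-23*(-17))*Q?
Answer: 64124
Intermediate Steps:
Q = 164 (Q = 422 - 258 = 164)
(-23*(-17))*Q = -23*(-17)*164 = 391*164 = 64124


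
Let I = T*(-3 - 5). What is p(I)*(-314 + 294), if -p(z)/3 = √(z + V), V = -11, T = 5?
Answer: 60*I*√51 ≈ 428.49*I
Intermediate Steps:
I = -40 (I = 5*(-3 - 5) = 5*(-8) = -40)
p(z) = -3*√(-11 + z) (p(z) = -3*√(z - 11) = -3*√(-11 + z))
p(I)*(-314 + 294) = (-3*√(-11 - 40))*(-314 + 294) = -3*I*√51*(-20) = 60*I*√51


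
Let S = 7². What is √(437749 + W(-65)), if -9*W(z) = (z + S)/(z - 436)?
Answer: 5*√39555156909/1503 ≈ 661.63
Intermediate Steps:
S = 49
W(z) = -(49 + z)/(9*(-436 + z)) (W(z) = -(z + 49)/(9*(z - 436)) = -(49 + z)/(9*(-436 + z)))
√(437749 + W(-65)) = √(437749 + (-49 - 1*(-65))/(9*(-436 - 65))) = √(437749 + (⅑)*(-49 + 65)/(-501)) = √(437749 + (⅑)*(-1/501)*16) = √(437749 - 16/4509) = √(1973810225/4509) = 5*√39555156909/1503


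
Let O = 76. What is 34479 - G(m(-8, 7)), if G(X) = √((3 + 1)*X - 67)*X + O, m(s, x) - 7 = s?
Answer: 34403 + I*√71 ≈ 34403.0 + 8.4261*I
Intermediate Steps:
m(s, x) = 7 + s
G(X) = 76 + X*√(-67 + 4*X) (G(X) = √((3 + 1)*X - 67)*X + 76 = √(4*X - 67)*X + 76 = √(-67 + 4*X)*X + 76 = X*√(-67 + 4*X) + 76 = 76 + X*√(-67 + 4*X))
34479 - G(m(-8, 7)) = 34479 - (76 + (7 - 8)*√(-67 + 4*(7 - 8))) = 34479 - (76 - √(-67 + 4*(-1))) = 34479 - (76 - √(-67 - 4)) = 34479 - (76 - √(-71)) = 34479 - (76 - I*√71) = 34479 + (-76 + I*√71) = 34403 + I*√71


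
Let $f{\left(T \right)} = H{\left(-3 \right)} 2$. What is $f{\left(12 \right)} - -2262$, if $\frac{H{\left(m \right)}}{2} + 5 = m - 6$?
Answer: $2206$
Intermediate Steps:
$H{\left(m \right)} = -22 + 2 m$ ($H{\left(m \right)} = -10 + 2 \left(m - 6\right) = -10 + 2 \left(-6 + m\right) = -10 + \left(-12 + 2 m\right) = -22 + 2 m$)
$f{\left(T \right)} = -56$ ($f{\left(T \right)} = \left(-22 + 2 \left(-3\right)\right) 2 = \left(-22 - 6\right) 2 = \left(-28\right) 2 = -56$)
$f{\left(12 \right)} - -2262 = -56 - -2262 = -56 + 2262 = 2206$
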